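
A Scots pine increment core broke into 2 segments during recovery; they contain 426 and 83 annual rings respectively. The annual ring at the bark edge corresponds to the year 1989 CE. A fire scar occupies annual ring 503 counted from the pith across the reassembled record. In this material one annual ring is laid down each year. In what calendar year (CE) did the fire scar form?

1983 CE

Total annual rings = 426 + 83 = 509.
The fire scar sits at annual ring 503 from the pith, so 509 − 503 = 6 annual rings formed after it.
Counting back 6 years from 1989 CE places the fire scar in 1989 − 6 = 1983 CE.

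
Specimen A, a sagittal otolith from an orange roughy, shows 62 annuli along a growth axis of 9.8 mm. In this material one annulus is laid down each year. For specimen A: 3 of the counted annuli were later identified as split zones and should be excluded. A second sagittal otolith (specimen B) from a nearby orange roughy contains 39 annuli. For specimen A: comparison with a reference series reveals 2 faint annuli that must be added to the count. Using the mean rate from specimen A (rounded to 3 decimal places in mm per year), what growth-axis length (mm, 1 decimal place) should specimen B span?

Specimen A: adjusted count: 62 − 3 + 2 = 61 annuli.
A: 9.8 mm over 61 years gives 9.8 / 61 ≈ 0.161 mm/yr.
Length of B = 0.161 × 39 = 6.3 mm.

6.3 mm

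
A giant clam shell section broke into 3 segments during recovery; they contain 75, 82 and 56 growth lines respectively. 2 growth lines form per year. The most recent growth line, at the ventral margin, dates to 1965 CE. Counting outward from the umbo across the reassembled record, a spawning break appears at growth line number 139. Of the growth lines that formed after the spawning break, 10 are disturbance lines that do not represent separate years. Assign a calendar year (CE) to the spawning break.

Total growth lines = 75 + 82 + 56 = 213.
Between growth line 139 and the ventral margin there are 213 − 139 = 74 growth lines.
Removing the 10 false growth lines leaves 74 − 10 = 64 true growth lines beyond the spawning break.
With 2 growth lines per year, 64 / 2 = 32 years.
The growth line at the ventral margin is 1965 CE, so the spawning break dates to 1965 − 32 = 1933 CE.

1933 CE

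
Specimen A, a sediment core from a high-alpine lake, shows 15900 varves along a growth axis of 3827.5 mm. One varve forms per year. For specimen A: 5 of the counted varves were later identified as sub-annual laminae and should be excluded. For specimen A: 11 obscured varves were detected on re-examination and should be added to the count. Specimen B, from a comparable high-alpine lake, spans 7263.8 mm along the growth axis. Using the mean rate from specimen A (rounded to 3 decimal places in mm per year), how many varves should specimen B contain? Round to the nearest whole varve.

30140 varves

Specimen A: after corrections the count is 15900 − 5 + 11 = 15906 varves.
A: 3827.5 mm over 15906 years gives 3827.5 / 15906 ≈ 0.241 mm/yr.
Specimen B: 7263.8 mm / 0.241 mm per year = 30140.25 years ≈ 30140 varves.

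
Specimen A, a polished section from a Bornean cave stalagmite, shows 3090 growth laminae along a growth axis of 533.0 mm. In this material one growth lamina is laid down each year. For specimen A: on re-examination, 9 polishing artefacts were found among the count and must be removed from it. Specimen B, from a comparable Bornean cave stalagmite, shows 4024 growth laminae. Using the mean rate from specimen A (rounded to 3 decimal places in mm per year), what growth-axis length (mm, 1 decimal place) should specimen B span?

Specimen A: after corrections the count is 3090 − 9 = 3081 growth laminae.
A: Mean rate = 533.0 mm / 3081 years ≈ 0.173 mm/yr.
Length of B = 0.173 × 4024 = 696.2 mm.

696.2 mm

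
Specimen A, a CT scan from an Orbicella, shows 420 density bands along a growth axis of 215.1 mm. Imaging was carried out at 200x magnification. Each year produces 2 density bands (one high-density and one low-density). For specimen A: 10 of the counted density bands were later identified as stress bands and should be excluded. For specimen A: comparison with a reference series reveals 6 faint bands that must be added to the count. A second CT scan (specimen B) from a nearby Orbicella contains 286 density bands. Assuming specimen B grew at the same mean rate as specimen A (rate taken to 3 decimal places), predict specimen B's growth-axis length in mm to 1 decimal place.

147.9 mm

Specimen A: after corrections the count is 420 − 10 + 6 = 416 density bands.
Specimen A: dividing by 2 density bands per year: 416 / 2 = 208 years.
A: 215.1 mm over 208 years gives 215.1 / 208 ≈ 1.034 mm/year.
Specimen B: with 2 density bands per year, 286 / 2 = 143 years. Length of B = 1.034 × 143 = 147.9 mm.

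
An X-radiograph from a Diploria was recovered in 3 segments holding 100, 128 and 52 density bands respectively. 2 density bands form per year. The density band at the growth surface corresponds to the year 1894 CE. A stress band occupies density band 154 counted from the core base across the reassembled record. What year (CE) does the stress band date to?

Total density bands = 100 + 128 + 52 = 280.
Between density band 154 and the growth surface there are 280 − 154 = 126 density bands.
Dividing by 2 density bands per year: 126 / 2 = 63 years.
The density band at the growth surface is 1894 CE, so the stress band dates to 1894 − 63 = 1831 CE.

1831 CE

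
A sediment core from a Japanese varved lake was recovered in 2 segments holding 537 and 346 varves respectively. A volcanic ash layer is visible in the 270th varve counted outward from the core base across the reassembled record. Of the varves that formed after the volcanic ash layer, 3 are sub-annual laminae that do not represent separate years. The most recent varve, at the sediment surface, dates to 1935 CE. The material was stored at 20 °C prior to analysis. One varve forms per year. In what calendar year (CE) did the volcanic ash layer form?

1325 CE

Total varves = 537 + 346 = 883.
Between varve 270 and the sediment surface there are 883 − 270 = 613 varves.
613 − 3 false = 610 true varves after the volcanic ash layer.
1935 − 610 = 1325 CE.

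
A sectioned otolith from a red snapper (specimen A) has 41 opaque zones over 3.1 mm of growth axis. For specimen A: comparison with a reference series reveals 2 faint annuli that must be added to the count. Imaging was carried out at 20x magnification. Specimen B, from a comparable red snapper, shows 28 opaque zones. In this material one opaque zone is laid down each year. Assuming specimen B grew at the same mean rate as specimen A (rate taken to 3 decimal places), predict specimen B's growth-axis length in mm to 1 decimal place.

Specimen A: adjusted count: 41 + 2 = 43 opaque zones.
A: Extension rate ≈ 3.1 / 43 = 0.072 mm/yr.
Length of B = 0.072 × 28 = 2.0 mm.

2.0 mm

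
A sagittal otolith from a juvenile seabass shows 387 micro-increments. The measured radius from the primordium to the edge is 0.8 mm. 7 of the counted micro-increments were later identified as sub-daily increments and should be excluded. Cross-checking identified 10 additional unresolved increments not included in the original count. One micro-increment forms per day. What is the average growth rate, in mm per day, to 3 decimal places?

0.002 mm per day

True micro-increment count = 387 − 7 + 10 = 390.
Extension rate ≈ 0.8 / 390 = 0.002 mm per day.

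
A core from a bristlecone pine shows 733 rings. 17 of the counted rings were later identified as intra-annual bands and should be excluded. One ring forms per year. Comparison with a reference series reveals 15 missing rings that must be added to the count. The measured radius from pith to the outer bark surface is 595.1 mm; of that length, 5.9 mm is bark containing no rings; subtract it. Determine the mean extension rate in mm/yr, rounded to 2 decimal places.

Correcting the raw count gives 733 − 17 + 15 = 731 true rings.
Removing the 5.9 mm offcut leaves 595.1 − 5.9 = 589.2 mm.
Extension rate ≈ 589.2 / 731 = 0.81 mm/yr.

0.81 mm/yr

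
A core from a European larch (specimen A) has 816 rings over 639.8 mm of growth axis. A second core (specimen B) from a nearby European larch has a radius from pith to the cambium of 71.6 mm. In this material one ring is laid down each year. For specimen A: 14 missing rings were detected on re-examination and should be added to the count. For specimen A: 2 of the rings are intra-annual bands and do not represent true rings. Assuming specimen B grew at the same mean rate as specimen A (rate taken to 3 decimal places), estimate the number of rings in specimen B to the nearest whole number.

Specimen A: correcting the raw count gives 816 − 2 + 14 = 828 true rings.
A: Extension rate ≈ 639.8 / 828 = 0.773 mm/yr.
B spans 71.6 / 0.773 = 92.63 years ≈ 93 rings.

93 rings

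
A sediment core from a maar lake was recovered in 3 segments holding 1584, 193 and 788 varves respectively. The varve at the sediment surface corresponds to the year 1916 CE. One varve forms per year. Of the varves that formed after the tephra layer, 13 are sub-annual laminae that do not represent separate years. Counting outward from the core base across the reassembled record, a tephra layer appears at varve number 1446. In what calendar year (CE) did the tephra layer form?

Total varves = 1584 + 193 + 788 = 2565.
2565 − 1446 = 1119 varves lie beyond the tephra layer toward the sediment surface.
Removing the 13 false varves leaves 1119 − 13 = 1106 true varves beyond the tephra layer.
Counting back 1106 years from 1916 CE places the tephra layer in 1916 − 1106 = 810 CE.

810 CE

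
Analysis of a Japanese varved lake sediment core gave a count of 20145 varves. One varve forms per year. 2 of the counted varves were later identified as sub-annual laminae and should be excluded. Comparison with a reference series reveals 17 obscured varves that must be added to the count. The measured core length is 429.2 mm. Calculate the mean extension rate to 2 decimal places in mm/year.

0.02 mm/year

True varve count = 20145 − 2 + 17 = 20160.
429.2 mm over 20160 years gives 429.2 / 20160 ≈ 0.02 mm/year.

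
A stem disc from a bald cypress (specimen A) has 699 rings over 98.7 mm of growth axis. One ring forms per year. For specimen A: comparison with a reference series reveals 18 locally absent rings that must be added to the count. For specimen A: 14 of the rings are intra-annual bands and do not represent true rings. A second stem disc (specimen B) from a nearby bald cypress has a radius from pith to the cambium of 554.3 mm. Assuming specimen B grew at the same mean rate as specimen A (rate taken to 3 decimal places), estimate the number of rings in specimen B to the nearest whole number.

3959 rings

Specimen A: adjusted count: 699 − 14 + 18 = 703 rings.
A: Mean rate = 98.7 mm / 703 years ≈ 0.140 mm/yr.
For B, 554.3 / 0.140 = 3959.29 years ≈ 3959 rings.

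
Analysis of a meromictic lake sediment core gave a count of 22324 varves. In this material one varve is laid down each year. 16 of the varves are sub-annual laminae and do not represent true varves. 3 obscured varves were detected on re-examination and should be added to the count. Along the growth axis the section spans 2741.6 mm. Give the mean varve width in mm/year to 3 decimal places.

After corrections the count is 22324 − 16 + 3 = 22311 varves.
Mean rate = 2741.6 mm / 22311 years ≈ 0.123 mm/year.

0.123 mm/year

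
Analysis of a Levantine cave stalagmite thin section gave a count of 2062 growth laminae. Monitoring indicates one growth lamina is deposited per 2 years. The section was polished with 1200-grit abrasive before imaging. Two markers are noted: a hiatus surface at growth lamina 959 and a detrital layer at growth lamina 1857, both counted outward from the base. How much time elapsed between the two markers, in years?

1857 − 959 = 898 growth laminae lie between the two events.
898 growth laminae at 2 years each span 898 × 2 = 1796 years.

1796 years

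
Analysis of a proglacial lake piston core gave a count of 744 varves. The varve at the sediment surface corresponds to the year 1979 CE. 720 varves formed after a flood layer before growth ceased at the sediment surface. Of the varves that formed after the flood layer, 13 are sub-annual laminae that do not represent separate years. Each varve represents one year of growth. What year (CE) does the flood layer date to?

720 varves formed after the flood layer.
Removing the 13 false varves leaves 720 − 13 = 707 true varves beyond the flood layer.
Counting back 707 years from 1979 CE places the flood layer in 1979 − 707 = 1272 CE.

1272 CE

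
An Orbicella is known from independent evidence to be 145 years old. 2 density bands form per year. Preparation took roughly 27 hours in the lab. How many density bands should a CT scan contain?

290 density bands

With 2 density bands per year, 145 years would produce 145 × 2 = 290 density bands.
So 290 density bands should be present.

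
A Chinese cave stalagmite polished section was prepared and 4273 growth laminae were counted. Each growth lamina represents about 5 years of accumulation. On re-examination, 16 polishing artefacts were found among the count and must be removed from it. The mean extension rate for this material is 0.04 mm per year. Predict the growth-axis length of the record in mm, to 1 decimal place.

After corrections the count is 4273 − 16 = 4257 growth laminae.
Multiplying by 5 years per growth lamina: 4257 × 5 = 21285 years.
21285 years at 0.04 mm/year gives 0.04 × 21285 = 851.4 mm.

851.4 mm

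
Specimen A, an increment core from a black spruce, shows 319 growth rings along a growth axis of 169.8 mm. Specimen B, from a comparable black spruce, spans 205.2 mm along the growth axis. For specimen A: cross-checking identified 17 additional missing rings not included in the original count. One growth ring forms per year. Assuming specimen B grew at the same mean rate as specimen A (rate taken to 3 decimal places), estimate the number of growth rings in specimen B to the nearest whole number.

406 growth rings

Specimen A: adjusted count: 319 + 17 = 336 growth rings.
A: Mean rate = 169.8 mm / 336 years ≈ 0.505 mm per year.
Specimen B: 205.2 mm / 0.505 mm per year = 406.34 years ≈ 406 growth rings.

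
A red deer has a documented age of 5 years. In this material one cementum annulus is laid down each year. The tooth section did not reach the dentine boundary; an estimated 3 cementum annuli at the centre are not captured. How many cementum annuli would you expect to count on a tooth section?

One cementum annulus per year gives 5 cementum annuli over 5 years.
5 − 3 missed = 2 cementum annuli expected in the prepared section.

2 cementum annuli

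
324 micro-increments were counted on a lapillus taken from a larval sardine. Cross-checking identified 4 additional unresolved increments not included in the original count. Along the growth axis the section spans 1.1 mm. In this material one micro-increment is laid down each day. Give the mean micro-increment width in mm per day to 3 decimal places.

0.003 mm per day

Adjusted count: 324 + 4 = 328 micro-increments.
Mean rate = 1.1 mm / 328 days ≈ 0.003 mm per day.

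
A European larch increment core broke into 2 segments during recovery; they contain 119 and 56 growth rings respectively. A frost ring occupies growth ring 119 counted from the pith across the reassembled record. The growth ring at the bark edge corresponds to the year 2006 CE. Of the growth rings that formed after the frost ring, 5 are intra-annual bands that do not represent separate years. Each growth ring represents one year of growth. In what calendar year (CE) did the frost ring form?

1955 CE

Total growth rings = 119 + 56 = 175.
The frost ring sits at growth ring 119 from the pith, so 175 − 119 = 56 growth rings formed after it.
Removing the 5 false growth rings leaves 56 − 5 = 51 true growth rings beyond the frost ring.
2006 − 51 = 1955 CE.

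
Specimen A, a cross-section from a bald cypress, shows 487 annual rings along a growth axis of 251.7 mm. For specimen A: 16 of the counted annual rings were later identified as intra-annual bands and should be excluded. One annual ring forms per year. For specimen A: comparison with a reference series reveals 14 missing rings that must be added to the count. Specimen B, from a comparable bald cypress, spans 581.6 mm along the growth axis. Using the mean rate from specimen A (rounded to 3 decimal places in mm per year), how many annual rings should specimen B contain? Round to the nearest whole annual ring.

1121 annual rings

Specimen A: adjusted count: 487 − 16 + 14 = 485 annual rings.
A: 251.7 mm over 485 years gives 251.7 / 485 ≈ 0.519 mm per year.
B spans 581.6 / 0.519 = 1120.62 years ≈ 1121 annual rings.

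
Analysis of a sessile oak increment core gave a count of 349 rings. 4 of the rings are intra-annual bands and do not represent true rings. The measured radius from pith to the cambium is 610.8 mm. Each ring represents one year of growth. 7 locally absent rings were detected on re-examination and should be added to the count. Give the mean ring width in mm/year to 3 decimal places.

Adjusted count: 349 − 4 + 7 = 352 rings.
610.8 mm over 352 years gives 610.8 / 352 ≈ 1.735 mm/year.

1.735 mm/year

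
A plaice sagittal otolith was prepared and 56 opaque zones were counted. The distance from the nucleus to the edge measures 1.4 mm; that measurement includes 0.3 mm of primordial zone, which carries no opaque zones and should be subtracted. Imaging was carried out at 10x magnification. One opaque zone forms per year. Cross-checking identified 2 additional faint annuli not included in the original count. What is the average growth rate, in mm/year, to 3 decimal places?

0.019 mm/year

After corrections the count is 56 + 2 = 58 opaque zones.
The growth record spans 1.4 − 0.3 = 1.1 mm.
Extension rate ≈ 1.1 / 58 = 0.019 mm/year.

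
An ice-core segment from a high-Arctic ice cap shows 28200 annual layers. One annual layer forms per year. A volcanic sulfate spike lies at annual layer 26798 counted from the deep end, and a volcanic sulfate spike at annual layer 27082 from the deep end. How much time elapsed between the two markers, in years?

27082 − 26798 = 284 annual layers lie between the two events.
One annual layer per year makes the interval 284 years.

284 yr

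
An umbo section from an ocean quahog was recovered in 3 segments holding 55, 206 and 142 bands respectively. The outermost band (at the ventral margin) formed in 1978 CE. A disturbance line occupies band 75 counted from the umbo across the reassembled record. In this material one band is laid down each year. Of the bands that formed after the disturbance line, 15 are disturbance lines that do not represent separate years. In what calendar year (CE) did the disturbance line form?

1665 CE

Total bands = 55 + 206 + 142 = 403.
Between band 75 and the ventral margin there are 403 − 75 = 328 bands.
328 − 15 false = 313 true bands after the disturbance line.
The band at the ventral margin is 1978 CE, so the disturbance line dates to 1978 − 313 = 1665 CE.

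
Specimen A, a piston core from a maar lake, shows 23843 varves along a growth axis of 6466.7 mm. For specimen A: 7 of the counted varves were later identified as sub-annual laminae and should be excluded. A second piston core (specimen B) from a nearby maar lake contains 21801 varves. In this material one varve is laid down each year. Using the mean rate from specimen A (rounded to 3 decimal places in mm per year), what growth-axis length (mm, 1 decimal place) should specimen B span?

Specimen A: adjusted count: 23843 − 7 = 23836 varves.
A: 6466.7 mm over 23836 years gives 6466.7 / 23836 ≈ 0.271 mm per year.
Length of B = 0.271 × 21801 = 5908.1 mm.

5908.1 mm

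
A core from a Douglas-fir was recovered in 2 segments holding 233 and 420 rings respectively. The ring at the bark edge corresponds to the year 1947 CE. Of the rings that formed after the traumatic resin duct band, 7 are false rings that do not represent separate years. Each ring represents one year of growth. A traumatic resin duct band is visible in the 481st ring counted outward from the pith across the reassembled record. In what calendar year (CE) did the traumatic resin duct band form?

Total rings = 233 + 420 = 653.
The traumatic resin duct band sits at ring 481 from the pith, so 653 − 481 = 172 rings formed after it.
Excluding 7 false rings: 172 − 7 = 165.
1947 − 165 = 1782 CE.

1782 CE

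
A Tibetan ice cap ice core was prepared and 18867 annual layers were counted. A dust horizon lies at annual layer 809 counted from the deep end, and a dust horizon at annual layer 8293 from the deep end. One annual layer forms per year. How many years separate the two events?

7484 years

8293 − 809 = 7484 annual layers lie between the two events.
One annual layer per year makes the interval 7484 years.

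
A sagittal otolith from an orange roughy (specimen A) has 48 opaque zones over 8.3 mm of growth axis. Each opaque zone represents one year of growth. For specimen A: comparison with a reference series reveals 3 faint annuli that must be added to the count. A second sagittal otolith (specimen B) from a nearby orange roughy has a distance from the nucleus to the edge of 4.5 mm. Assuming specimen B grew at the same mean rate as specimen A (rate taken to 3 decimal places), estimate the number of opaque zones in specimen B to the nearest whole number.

28 opaque zones

Specimen A: adjusted count: 48 + 3 = 51 opaque zones.
A: Mean rate = 8.3 mm / 51 years ≈ 0.163 mm/year.
For B, 4.5 / 0.163 = 27.61 years ≈ 28 opaque zones.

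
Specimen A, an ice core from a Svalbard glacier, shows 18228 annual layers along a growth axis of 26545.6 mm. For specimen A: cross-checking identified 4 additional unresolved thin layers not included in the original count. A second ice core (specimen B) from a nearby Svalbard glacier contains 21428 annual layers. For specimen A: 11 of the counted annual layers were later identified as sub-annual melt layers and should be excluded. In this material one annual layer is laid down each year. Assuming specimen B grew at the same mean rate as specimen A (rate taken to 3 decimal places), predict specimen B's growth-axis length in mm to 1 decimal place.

Specimen A: correcting the raw count gives 18228 − 11 + 4 = 18221 true annual layers.
A: 26545.6 mm over 18221 years gives 26545.6 / 18221 ≈ 1.457 mm/yr.
For B, 1.457 mm/year × 21428 years = 31220.6 mm.

31220.6 mm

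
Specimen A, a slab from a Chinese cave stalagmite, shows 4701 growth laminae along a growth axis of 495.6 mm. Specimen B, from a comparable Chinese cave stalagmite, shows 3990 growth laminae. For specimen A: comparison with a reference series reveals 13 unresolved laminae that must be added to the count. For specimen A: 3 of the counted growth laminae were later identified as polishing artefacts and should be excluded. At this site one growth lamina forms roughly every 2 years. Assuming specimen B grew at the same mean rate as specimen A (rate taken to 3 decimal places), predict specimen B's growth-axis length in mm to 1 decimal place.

Specimen A: correcting the raw count gives 4701 − 3 + 13 = 4711 true growth laminae.
Specimen A: 4711 growth laminae at 2 years each span 4711 × 2 = 9422 years.
A: Mean rate = 495.6 mm / 9422 years ≈ 0.053 mm per year.
Specimen B: 3990 growth laminae at 2 years each span 3990 × 2 = 7980 years. Length of B = 0.053 × 7980 = 422.9 mm.

422.9 mm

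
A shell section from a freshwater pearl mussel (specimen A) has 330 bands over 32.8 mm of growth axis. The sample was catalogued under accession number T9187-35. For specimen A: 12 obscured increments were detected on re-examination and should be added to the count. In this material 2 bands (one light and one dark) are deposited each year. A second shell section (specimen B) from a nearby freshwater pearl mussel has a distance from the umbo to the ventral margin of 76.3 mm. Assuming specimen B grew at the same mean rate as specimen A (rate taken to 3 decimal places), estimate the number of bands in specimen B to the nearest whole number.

795 bands

Specimen A: after corrections the count is 330 + 12 = 342 bands.
Specimen A: 342 bands at 2 per year is 342 / 2 = 171 years.
A: 32.8 mm over 171 years gives 32.8 / 171 ≈ 0.192 mm per year.
For B, 76.3 / 0.192 = 397.40 years; at 2 bands per year that is 397.40 × 2 ≈ 795 bands.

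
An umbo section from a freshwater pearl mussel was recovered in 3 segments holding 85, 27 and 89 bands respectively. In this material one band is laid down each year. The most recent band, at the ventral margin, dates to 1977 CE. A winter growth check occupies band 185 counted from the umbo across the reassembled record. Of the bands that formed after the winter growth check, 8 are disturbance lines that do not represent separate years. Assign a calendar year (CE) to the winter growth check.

1969 CE

Total bands = 85 + 27 + 89 = 201.
Between band 185 and the ventral margin there are 201 − 185 = 16 bands.
16 − 8 false = 8 true bands after the winter growth check.
The band at the ventral margin is 1977 CE, so the winter growth check dates to 1977 − 8 = 1969 CE.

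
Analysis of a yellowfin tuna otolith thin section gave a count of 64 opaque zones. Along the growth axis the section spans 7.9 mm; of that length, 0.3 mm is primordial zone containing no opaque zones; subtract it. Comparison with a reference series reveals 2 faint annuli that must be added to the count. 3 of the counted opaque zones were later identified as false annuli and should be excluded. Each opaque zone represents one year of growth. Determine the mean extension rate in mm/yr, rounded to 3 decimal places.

0.121 mm/yr

True opaque zone count = 64 − 3 + 2 = 63.
The growth record spans 7.9 − 0.3 = 7.6 mm.
7.6 mm over 63 years gives 7.6 / 63 ≈ 0.121 mm/yr.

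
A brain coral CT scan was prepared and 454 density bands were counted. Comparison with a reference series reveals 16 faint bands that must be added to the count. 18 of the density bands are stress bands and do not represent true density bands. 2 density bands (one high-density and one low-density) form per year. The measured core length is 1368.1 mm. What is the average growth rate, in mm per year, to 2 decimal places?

Adjusted count: 454 − 18 + 16 = 452 density bands.
With 2 density bands per year, 452 / 2 = 226 years.
Extension rate ≈ 1368.1 / 226 = 6.05 mm per year.

6.05 mm per year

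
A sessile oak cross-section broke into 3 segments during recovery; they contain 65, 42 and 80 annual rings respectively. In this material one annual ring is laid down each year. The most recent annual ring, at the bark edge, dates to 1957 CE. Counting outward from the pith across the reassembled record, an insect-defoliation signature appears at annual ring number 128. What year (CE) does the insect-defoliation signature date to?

1898 CE

Total annual rings = 65 + 42 + 80 = 187.
The insect-defoliation signature sits at annual ring 128 from the pith, so 187 − 128 = 59 annual rings formed after it.
Counting back 59 years from 1957 CE places the insect-defoliation signature in 1957 − 59 = 1898 CE.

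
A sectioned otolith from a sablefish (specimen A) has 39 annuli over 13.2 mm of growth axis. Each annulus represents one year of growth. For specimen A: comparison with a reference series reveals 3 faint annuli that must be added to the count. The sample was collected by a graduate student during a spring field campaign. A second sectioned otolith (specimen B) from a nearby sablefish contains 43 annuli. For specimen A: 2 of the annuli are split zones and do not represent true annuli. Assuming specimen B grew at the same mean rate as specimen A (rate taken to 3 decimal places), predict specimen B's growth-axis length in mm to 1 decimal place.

Specimen A: adjusted count: 39 − 2 + 3 = 40 annuli.
A: Mean rate = 13.2 mm / 40 years ≈ 0.330 mm/year.
For B, 0.330 mm/year × 43 years = 14.2 mm.

14.2 mm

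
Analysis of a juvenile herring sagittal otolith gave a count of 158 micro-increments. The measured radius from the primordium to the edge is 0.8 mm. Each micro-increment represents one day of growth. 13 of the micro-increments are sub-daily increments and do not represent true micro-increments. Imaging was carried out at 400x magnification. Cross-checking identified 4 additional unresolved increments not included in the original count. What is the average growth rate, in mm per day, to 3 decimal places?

0.005 mm per day

Correcting the raw count gives 158 − 13 + 4 = 149 true micro-increments.
Extension rate ≈ 0.8 / 149 = 0.005 mm per day.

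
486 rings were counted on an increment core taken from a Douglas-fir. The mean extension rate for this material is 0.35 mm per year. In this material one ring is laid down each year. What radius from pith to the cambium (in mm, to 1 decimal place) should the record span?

170.1 mm

486 years of growth are recorded.
Predicted length = 0.35 mm/year × 486 years = 170.1 mm.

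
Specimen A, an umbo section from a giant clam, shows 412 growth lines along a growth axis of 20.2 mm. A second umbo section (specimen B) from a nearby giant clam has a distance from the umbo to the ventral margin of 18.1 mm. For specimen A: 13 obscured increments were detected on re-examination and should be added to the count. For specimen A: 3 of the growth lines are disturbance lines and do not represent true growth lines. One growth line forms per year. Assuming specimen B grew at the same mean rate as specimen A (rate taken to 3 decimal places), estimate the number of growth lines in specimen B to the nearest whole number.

377 growth lines

Specimen A: correcting the raw count gives 412 − 3 + 13 = 422 true growth lines.
A: 20.2 mm over 422 years gives 20.2 / 422 ≈ 0.048 mm/year.
For B, 18.1 / 0.048 = 377.08 years ≈ 377 growth lines.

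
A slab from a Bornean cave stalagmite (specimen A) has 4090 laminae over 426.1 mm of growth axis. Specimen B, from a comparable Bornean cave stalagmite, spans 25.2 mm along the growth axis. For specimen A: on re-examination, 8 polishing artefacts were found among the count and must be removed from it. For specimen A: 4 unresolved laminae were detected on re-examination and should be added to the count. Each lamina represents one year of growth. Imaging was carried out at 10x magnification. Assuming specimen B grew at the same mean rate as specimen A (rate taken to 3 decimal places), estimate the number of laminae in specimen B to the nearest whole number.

Specimen A: after corrections the count is 4090 − 8 + 4 = 4086 laminae.
A: Mean rate = 426.1 mm / 4086 years ≈ 0.104 mm per year.
Specimen B: 25.2 mm / 0.104 mm per year = 242.31 years ≈ 242 laminae.

242 laminae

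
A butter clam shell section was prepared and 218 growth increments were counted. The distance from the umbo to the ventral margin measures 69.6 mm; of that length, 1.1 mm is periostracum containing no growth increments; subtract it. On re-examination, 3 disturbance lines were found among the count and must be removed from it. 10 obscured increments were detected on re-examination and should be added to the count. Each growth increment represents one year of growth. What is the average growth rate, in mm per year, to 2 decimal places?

0.30 mm per year

True growth increment count = 218 − 3 + 10 = 225.
Removing the 1.1 mm offcut leaves 69.6 − 1.1 = 68.5 mm.
Extension rate ≈ 68.5 / 225 = 0.30 mm per year.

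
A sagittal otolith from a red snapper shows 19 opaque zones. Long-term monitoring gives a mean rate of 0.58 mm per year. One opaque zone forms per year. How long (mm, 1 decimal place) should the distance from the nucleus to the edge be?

11.0 mm

19 years of growth are recorded.
Length ≈ 0.58 × 19 = 11.0 mm.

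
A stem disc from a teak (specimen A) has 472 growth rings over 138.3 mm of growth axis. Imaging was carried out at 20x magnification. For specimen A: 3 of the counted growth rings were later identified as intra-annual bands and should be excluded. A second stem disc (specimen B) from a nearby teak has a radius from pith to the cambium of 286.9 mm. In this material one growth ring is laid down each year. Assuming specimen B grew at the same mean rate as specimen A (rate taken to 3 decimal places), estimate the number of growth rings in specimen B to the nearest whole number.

Specimen A: after corrections the count is 472 − 3 = 469 growth rings.
A: Mean rate = 138.3 mm / 469 years ≈ 0.295 mm/yr.
B spans 286.9 / 0.295 = 972.54 years ≈ 973 growth rings.

973 growth rings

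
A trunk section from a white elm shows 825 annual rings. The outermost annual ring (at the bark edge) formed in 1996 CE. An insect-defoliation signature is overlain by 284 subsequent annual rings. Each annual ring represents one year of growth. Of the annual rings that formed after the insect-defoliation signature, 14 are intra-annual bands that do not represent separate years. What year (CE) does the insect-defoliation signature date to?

284 annual rings formed after the insect-defoliation signature.
Excluding 14 false annual rings: 284 − 14 = 270.
1996 − 270 = 1726 CE.

1726 CE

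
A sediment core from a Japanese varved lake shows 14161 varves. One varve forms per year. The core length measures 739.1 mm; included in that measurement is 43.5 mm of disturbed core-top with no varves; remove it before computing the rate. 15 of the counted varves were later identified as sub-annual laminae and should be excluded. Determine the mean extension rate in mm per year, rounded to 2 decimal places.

0.05 mm per year

After corrections the count is 14161 − 15 = 14146 varves.
The growth record spans 739.1 − 43.5 = 695.6 mm.
Mean rate = 695.6 mm / 14146 years ≈ 0.05 mm per year.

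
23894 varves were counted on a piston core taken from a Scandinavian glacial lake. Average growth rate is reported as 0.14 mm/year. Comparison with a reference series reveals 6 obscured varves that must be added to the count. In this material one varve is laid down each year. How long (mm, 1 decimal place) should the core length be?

3346.0 mm

After corrections the count is 23894 + 6 = 23900 varves.
23900 years at 0.14 mm/year gives 0.14 × 23900 = 3346.0 mm.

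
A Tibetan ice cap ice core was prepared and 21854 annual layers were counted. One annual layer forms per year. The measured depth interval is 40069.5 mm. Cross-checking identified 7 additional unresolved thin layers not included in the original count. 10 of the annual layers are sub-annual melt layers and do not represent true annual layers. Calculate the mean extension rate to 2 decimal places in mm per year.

1.83 mm per year

Correcting the raw count gives 21854 − 10 + 7 = 21851 true annual layers.
Extension rate ≈ 40069.5 / 21851 = 1.83 mm per year.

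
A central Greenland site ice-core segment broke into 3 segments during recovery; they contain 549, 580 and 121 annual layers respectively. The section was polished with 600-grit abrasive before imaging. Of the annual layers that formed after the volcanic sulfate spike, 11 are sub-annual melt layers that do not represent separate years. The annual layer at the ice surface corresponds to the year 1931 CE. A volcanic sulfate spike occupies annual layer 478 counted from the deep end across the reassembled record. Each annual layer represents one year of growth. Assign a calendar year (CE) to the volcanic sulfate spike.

Total annual layers = 549 + 580 + 121 = 1250.
Between annual layer 478 and the ice surface there are 1250 − 478 = 772 annual layers.
Excluding 11 false annual layers: 772 − 11 = 761.
1931 − 761 = 1170 CE.

1170 CE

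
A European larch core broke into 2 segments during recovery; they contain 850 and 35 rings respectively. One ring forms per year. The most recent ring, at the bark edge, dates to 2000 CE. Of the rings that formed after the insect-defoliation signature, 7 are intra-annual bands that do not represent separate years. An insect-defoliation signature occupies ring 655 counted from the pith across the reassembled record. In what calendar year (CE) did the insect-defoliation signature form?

1777 CE

Total rings = 850 + 35 = 885.
885 − 655 = 230 rings lie beyond the insect-defoliation signature toward the bark edge.
Excluding 7 false rings: 230 − 7 = 223.
Counting back 223 years from 2000 CE places the insect-defoliation signature in 2000 − 223 = 1777 CE.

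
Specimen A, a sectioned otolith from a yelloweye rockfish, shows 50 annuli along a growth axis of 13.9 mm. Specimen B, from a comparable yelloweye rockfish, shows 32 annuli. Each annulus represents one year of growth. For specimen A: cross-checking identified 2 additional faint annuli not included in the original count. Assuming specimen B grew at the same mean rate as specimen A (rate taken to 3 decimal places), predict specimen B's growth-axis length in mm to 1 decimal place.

Specimen A: after corrections the count is 50 + 2 = 52 annuli.
A: Extension rate ≈ 13.9 / 52 = 0.267 mm/year.
B's length ≈ 0.267 × 32 = 8.5 mm.

8.5 mm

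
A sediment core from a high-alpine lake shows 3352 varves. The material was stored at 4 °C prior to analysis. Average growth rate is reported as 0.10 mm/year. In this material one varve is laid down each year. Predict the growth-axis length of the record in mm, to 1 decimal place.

The record spans 3352 years at 0.10 mm per year.
Length ≈ 0.10 × 3352 = 335.2 mm.

335.2 mm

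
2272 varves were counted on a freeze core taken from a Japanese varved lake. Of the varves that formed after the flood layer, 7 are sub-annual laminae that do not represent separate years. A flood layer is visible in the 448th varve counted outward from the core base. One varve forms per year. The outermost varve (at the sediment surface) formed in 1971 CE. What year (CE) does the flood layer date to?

154 CE

Between varve 448 and the sediment surface there are 2272 − 448 = 1824 varves.
1824 − 7 false = 1817 true varves after the flood layer.
Counting back 1817 years from 1971 CE places the flood layer in 1971 − 1817 = 154 CE.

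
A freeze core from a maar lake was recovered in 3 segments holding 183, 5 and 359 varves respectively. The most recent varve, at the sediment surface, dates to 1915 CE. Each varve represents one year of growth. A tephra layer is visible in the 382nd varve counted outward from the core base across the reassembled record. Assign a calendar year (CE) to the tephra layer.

1750 CE

Total varves = 183 + 5 + 359 = 547.
The tephra layer sits at varve 382 from the core base, so 547 − 382 = 165 varves formed after it.
The varve at the sediment surface is 1915 CE, so the tephra layer dates to 1915 − 165 = 1750 CE.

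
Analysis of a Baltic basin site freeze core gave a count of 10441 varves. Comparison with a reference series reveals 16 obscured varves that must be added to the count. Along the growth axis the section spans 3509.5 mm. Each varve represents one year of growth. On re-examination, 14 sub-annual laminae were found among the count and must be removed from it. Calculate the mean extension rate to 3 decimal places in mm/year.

0.336 mm/year

After corrections the count is 10441 − 14 + 16 = 10443 varves.
Extension rate ≈ 3509.5 / 10443 = 0.336 mm/year.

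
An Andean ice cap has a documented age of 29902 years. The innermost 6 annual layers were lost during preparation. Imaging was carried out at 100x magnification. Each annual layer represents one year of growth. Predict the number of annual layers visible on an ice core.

At one annual layer per year, 29902 years correspond to 29902 annual layers.
Subtracting the 6 annual layers not captured gives 29902 − 6 = 29896 annual layers in the record.

29896 annual layers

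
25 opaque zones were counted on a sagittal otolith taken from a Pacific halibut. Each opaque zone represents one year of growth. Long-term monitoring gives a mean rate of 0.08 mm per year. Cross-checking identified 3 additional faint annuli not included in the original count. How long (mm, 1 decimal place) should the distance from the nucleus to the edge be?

2.2 mm

Adjusted count: 25 + 3 = 28 opaque zones.
Length ≈ 0.08 × 28 = 2.2 mm.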